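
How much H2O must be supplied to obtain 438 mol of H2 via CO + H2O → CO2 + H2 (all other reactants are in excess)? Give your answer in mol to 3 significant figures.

438 mol

n(H2) = 438.0 mol
n(H2O) = (1/1) × 438.0 = 438.0 mol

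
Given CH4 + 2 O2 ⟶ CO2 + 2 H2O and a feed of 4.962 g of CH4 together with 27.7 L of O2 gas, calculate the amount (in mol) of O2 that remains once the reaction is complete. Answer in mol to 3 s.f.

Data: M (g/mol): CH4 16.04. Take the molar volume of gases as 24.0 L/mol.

n(CH4) = 4.962 / 16.04 = 0.3094 mol
n(O2) = 27.70 / 24.0 = 1.154 mol
n/ν for CH4 = 0.3094/1 = 0.3094
n/ν for O2 = 1.154/2 = 0.5770
Smallest n/ν is CH4 → limiting reagent.
O2 consumed = (2/1) × 0.3094 = 0.6188 mol
O2 remaining = 1.154 − 0.6188 = 0.5352 mol

0.535 mol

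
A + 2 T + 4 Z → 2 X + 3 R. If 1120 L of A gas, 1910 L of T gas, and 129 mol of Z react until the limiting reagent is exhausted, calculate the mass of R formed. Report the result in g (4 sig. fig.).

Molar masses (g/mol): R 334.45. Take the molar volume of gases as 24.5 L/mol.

n(A) = 1120 / 24.5 = 45.71 mol
n(T) = 1910 / 24.5 = 77.96 mol
n(Z) = 129.0 mol
n/ν for A = 45.71/1 = 45.71
n/ν for T = 77.96/2 = 38.98
n/ν for Z = 129.0/4 = 32.25
Smallest n/ν is Z → limiting reagent.
n(R) = (3/4) × 129.0 = 96.75 mol
mass = 96.75 × 334.45 = 32360 g

32360 g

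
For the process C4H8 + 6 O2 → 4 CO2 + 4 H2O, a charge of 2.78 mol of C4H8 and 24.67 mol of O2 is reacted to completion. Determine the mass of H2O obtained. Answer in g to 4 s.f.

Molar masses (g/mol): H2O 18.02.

200.4 g

n(C4H8) = 2.780 mol
n(O2) = 24.67 mol
n/ν for C4H8 = 2.780/1 = 2.780
n/ν for O2 = 24.67/6 = 4.112
Smallest n/ν is C4H8 → limiting reagent.
n(H2O) = (4/1) × 2.780 = 11.12 mol
mass = 11.12 × 18.02 = 200.4 g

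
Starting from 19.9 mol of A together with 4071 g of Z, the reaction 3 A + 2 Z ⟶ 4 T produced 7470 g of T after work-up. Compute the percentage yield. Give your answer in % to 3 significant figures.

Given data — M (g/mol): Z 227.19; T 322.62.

87.3 %

n(A) = 19.90 mol
n(Z) = 4071 / 227.19 = 17.92 mol
n/ν for A = 19.90/3 = 6.633
n/ν for Z = 17.92/2 = 8.960
Smallest n/ν is A → limiting reagent.
theoretical n(T) = (4/3) × 19.90 = 26.53 mol → 8559 g
% yield = 7470 / 8559 × 100 = 87.28 %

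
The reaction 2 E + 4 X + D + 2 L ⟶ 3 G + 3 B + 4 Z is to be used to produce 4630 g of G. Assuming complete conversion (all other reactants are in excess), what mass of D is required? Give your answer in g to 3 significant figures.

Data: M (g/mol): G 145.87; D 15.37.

163 g

n(G) = 4630 / 145.87 = 31.74 mol
n(D) = (1/3) × 31.74 = 10.58 mol
mass = 10.58 × 15.37 = 162.6 g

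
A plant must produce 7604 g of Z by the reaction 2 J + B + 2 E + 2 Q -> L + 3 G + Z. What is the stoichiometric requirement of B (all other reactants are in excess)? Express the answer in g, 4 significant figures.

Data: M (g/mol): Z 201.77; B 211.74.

n(Z) = 7604 / 201.77 = 37.69 mol
n(B) = (1/1) × 37.69 = 37.69 mol
mass = 37.69 × 211.74 = 7980 g

7980 g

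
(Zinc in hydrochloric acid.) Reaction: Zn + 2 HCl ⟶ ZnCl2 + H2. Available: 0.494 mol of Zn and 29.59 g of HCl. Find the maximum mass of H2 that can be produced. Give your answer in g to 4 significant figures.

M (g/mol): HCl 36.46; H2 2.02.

n(Zn) = 0.4940 mol
n(HCl) = 29.59 / 36.46 = 0.8116 mol
n/ν → Zn: 0.4940, HCl: 0.4058; HCl is limiting.
n(H2) = (1/2) × 0.8116 = 0.4058 mol
mass = 0.4058 × 2.02 = 0.8197 g

0.8197 g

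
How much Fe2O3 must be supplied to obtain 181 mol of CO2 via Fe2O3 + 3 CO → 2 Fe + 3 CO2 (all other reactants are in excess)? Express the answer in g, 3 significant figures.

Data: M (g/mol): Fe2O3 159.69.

n(CO2) = 181.0 mol
n(Fe2O3) = (1/3) × 181.0 = 60.33 mol
mass = 60.33 × 159.69 = 9634 g

9630 g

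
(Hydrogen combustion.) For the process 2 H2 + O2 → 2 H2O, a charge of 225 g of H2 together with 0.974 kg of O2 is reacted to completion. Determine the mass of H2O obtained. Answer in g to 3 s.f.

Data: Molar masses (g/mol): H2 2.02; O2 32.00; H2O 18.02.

n(H2) = 225.0 / 2.02 = 111.4 mol
n(O2) = 0.9740×1000 / 32.00 = 30.44 mol
n/ν for H2 = 111.4/2 = 55.70
n/ν for O2 = 30.44/1 = 30.44
Smallest n/ν is O2 → limiting reagent.
n(H2O) = (2/1) × 30.44 = 60.88 mol
mass = 60.88 × 18.02 = 1097 g

1100 g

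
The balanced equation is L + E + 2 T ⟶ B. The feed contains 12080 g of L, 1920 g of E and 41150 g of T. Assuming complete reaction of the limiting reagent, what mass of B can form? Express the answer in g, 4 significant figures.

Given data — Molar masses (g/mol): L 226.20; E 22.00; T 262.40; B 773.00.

41280 g

n(L) = 12080 / 226.20 = 53.40 mol
n(E) = 1920 / 22.00 = 87.27 mol
n(T) = 41150 / 262.40 = 156.8 mol
n/ν → L: 53.40, E: 87.27, T: 78.40; L is limiting.
n(B) = (1/1) × 53.40 = 53.40 mol
mass = 53.40 × 773.00 = 41280 g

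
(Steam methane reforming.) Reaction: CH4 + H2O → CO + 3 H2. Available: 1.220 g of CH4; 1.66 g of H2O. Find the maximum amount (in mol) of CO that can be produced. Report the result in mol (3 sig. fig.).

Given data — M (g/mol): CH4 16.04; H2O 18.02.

n(CH4) = 1.220 / 16.04 = 0.07606 mol
n(H2O) = 1.660 / 18.02 = 0.09212 mol
n/ν for CH4 = 0.07606/1 = 0.07606
n/ν for H2O = 0.09212/1 = 0.09212
Smallest n/ν is CH4 → limiting reagent.
n(CO) = (1/1) × 0.07606 = 0.07606 mol

0.0761 mol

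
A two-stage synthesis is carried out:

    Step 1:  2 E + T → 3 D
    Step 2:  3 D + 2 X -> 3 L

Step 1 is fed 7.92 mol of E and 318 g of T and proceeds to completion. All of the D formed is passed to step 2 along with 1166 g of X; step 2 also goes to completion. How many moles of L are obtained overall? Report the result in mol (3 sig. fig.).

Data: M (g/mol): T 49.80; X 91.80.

Step 1:
n(E) = 7.920 mol
n(T) = 318.0 / 49.80 = 6.386 mol
n/ν → E: 3.960, T: 6.386; E is limiting.
n(D) produced = (3/2) × 7.920 = 11.88 mol
Step 2:
n(D) available = 11.88 mol
n(X) = 1166 / 91.80 = 12.70 mol
n/ν → D: 3.960, X: 6.350; D is limiting.
n(L) = (3/3) × 11.88 = 11.88 mol

11.9 mol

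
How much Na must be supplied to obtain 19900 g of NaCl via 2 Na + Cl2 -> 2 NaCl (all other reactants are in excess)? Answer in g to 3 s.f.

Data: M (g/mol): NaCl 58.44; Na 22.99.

n(NaCl) = 19900 / 58.44 = 340.5 mol
n(Na) = (2/2) × 340.5 = 340.5 mol
mass = 340.5 × 22.99 = 7828 g

7830 g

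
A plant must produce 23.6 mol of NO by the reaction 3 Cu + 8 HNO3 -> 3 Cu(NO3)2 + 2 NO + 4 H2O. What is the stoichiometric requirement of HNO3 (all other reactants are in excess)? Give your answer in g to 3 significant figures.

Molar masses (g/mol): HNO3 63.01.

n(NO) = 23.60 mol
n(HNO3) = (8/2) × 23.60 = 94.40 mol
mass = 94.40 × 63.01 = 5948 g

5950 g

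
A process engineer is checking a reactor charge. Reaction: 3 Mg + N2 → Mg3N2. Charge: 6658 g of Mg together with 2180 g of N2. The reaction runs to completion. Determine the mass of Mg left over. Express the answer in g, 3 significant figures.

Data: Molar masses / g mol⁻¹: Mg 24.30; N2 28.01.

n(Mg) = 6658 / 24.30 = 274.0 mol
n(N2) = 2180 / 28.01 = 77.83 mol
n/ν → Mg: 91.33, N2: 77.83; N2 is limiting.
Mg consumed = (3/1) × 77.83 = 233.5 mol
Mg remaining = 274.0 − 233.5 = 40.50 mol
mass = 40.50 × 24.30 = 984.2 g

984 g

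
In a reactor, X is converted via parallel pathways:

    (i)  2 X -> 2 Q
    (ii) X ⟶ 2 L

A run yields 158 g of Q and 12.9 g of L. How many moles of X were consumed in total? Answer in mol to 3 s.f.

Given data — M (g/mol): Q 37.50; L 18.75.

n(Q) = 158 / 37.50 = 4.213 mol
n(L) = 12.9 / 18.75 = 0.6880 mol
n(X) via (i) = (2/2)×4.213 = 4.213 mol
n(X) via (ii) = (1/2)×0.6880 = 0.3440 mol
total n(X) = 4.213 + 0.3440 = 4.557 mol

4.56 mol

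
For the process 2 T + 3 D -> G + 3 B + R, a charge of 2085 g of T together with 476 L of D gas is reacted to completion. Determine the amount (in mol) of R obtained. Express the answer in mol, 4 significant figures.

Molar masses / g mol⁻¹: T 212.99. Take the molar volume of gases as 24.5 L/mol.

4.895 mol

n(T) = 2085 / 212.99 = 9.789 mol
n(D) = 476.0 / 24.5 = 19.43 mol
n/ν for T = 9.789/2 = 4.895
n/ν for D = 19.43/3 = 6.477
Smallest n/ν is T → limiting reagent.
n(R) = (1/2) × 9.789 = 4.895 mol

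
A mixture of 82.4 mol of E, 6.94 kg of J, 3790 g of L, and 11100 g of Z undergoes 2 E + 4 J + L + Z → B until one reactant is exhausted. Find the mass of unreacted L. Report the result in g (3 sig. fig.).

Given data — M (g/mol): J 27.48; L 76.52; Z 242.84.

637 g

n(E) = 82.40 mol
n(J) = 6.940×1000 / 27.48 = 252.5 mol
n(L) = 3790 / 76.52 = 49.53 mol
n(Z) = 11100 / 242.84 = 45.71 mol
n/ν → E: 41.20, J: 63.13, L: 49.53, Z: 45.71; E is limiting.
L consumed = (1/2) × 82.40 = 41.20 mol
L remaining = 49.53 − 41.20 = 8.330 mol
mass = 8.330 × 76.52 = 637.4 g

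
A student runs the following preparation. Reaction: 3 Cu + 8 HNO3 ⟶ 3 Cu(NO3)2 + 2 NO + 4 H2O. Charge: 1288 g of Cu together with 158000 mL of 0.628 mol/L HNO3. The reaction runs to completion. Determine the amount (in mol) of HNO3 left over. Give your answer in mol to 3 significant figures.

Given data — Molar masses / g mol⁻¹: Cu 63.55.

n(Cu) = 1288 / 63.55 = 20.27 mol
n(HNO3) = 0.628 × 158000/1000 = 99.22 mol
n/ν for Cu = 20.27/3 = 6.757
n/ν for HNO3 = 99.22/8 = 12.40
Smallest n/ν is Cu → limiting reagent.
HNO3 consumed = (8/3) × 20.27 = 54.05 mol
HNO3 remaining = 99.22 − 54.05 = 45.17 mol

45.2 mol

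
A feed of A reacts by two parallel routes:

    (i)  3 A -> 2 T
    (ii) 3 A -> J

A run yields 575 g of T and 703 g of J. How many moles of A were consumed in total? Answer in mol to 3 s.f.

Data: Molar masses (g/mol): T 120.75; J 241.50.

n(T) = 575 / 120.75 = 4.762 mol
n(J) = 703 / 241.50 = 2.911 mol
n(A) via (i) = (3/2)×4.762 = 7.143 mol
n(A) via (ii) = (3/1)×2.911 = 8.733 mol
total n(A) = 7.143 + 8.733 = 15.88 mol

15.9 mol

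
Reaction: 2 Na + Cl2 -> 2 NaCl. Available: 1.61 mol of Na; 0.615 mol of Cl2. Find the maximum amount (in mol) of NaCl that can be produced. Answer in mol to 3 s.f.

n(Na) = 1.610 mol
n(Cl2) = 0.6150 mol
n/ν → Na: 0.8050, Cl2: 0.6150; Cl2 is limiting.
n(NaCl) = (2/1) × 0.6150 = 1.230 mol

1.23 mol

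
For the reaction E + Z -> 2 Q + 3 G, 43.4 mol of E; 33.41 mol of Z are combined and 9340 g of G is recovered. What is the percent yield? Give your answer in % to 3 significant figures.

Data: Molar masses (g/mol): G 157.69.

59.1 %

n(E) = 43.40 mol
n(Z) = 33.41 mol
n/ν for E = 43.40/1 = 43.40
n/ν for Z = 33.41/1 = 33.41
Smallest n/ν is Z → limiting reagent.
theoretical n(G) = (3/1) × 33.41 = 100.2 mol → 15800 g
% yield = 9340 / 15800 × 100 = 59.11 %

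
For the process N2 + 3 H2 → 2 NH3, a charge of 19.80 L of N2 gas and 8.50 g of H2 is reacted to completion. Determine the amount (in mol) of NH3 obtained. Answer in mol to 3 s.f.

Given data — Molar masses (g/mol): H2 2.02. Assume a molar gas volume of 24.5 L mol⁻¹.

1.62 mol

n(N2) = 19.80 / 24.5 = 0.8082 mol
n(H2) = 8.500 / 2.02 = 4.208 mol
n/ν for N2 = 0.8082/1 = 0.8082
n/ν for H2 = 4.208/3 = 1.403
Smallest n/ν is N2 → limiting reagent.
n(NH3) = (2/1) × 0.8082 = 1.616 mol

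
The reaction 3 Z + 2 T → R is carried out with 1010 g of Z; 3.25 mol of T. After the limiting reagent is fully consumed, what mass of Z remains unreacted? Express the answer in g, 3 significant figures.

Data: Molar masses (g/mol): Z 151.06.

274 g

n(Z) = 1010 / 151.06 = 6.686 mol
n(T) = 3.250 mol
n/ν → Z: 2.229, T: 1.625; T is limiting.
Z consumed = (3/2) × 3.250 = 4.875 mol
Z remaining = 6.686 − 4.875 = 1.811 mol
mass = 1.811 × 151.06 = 273.6 g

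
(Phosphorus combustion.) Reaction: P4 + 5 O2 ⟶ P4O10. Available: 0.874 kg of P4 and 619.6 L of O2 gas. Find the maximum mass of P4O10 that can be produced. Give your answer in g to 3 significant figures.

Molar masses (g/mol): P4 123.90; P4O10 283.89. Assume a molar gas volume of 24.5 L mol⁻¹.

n(P4) = 0.8740×1000 / 123.90 = 7.054 mol
n(O2) = 619.6 / 24.5 = 25.29 mol
n/ν for P4 = 7.054/1 = 7.054
n/ν for O2 = 25.29/5 = 5.058
Smallest n/ν is O2 → limiting reagent.
n(P4O10) = (1/5) × 25.29 = 5.058 mol
mass = 5.058 × 283.89 = 1436 g

1440 g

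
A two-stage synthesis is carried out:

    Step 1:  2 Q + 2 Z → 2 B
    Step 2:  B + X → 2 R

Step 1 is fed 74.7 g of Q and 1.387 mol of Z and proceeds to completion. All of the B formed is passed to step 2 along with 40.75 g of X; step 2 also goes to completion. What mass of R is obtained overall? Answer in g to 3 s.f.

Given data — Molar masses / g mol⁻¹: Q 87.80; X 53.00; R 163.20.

Step 1:
n(Q) = 74.70 / 87.80 = 0.8508 mol
n(Z) = 1.387 mol
n/ν for Q = 0.8508/2 = 0.4254
n/ν for Z = 1.387/2 = 0.6935
Smallest n/ν is Q → limiting reagent.
n(B) produced = (2/2) × 0.8508 = 0.8508 mol
Step 2:
n(B) available = 0.8508 mol
n(X) = 40.75 / 53.00 = 0.7689 mol
n/ν for B = 0.8508/1 = 0.8508
n/ν for X = 0.7689/1 = 0.7689
Smallest n/ν is X → limiting reagent.
n(R) = (2/1) × 0.7689 = 1.538 mol
mass = 1.538 × 163.20 = 251.0 g

251 g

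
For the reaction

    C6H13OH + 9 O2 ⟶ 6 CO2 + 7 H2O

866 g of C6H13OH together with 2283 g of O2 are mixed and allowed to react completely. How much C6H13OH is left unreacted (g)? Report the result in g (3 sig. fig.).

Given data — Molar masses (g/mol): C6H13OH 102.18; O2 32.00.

56.0 g

n(C6H13OH) = 866.0 / 102.18 = 8.475 mol
n(O2) = 2283 / 32.00 = 71.34 mol
n/ν for C6H13OH = 8.475/1 = 8.475
n/ν for O2 = 71.34/9 = 7.927
Smallest n/ν is O2 → limiting reagent.
C6H13OH consumed = (1/9) × 71.34 = 7.927 mol
C6H13OH remaining = 8.475 − 7.927 = 0.5480 mol
mass = 0.5480 × 102.18 = 55.99 g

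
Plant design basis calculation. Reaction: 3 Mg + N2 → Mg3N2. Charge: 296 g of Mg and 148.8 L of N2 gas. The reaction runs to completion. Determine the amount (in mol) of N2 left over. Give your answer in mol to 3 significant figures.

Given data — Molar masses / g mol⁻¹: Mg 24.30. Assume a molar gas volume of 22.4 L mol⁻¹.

2.58 mol

n(Mg) = 296.0 / 24.30 = 12.18 mol
n(N2) = 148.8 / 22.4 = 6.643 mol
n/ν for Mg = 12.18/3 = 4.060
n/ν for N2 = 6.643/1 = 6.643
Smallest n/ν is Mg → limiting reagent.
N2 consumed = (1/3) × 12.18 = 4.060 mol
N2 remaining = 6.643 − 4.060 = 2.583 mol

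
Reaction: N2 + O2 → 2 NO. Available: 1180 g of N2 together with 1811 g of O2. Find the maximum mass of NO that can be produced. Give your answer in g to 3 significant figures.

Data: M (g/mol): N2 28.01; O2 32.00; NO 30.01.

2530 g

n(N2) = 1180 / 28.01 = 42.13 mol
n(O2) = 1811 / 32.00 = 56.59 mol
n/ν for N2 = 42.13/1 = 42.13
n/ν for O2 = 56.59/1 = 56.59
Smallest n/ν is N2 → limiting reagent.
n(NO) = (2/1) × 42.13 = 84.26 mol
mass = 84.26 × 30.01 = 2529 g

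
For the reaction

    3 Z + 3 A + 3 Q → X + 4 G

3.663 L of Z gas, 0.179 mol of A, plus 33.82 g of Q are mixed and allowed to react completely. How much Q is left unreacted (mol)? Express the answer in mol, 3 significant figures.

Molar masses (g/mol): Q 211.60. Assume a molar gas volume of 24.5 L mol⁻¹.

0.0103 mol

n(Z) = 3.663 / 24.5 = 0.1495 mol
n(A) = 0.1790 mol
n(Q) = 33.82 / 211.60 = 0.1598 mol
n/ν → Z: 0.04983, A: 0.05967, Q: 0.05327; Z is limiting.
Q consumed = (3/3) × 0.1495 = 0.1495 mol
Q remaining = 0.1598 − 0.1495 = 0.01030 mol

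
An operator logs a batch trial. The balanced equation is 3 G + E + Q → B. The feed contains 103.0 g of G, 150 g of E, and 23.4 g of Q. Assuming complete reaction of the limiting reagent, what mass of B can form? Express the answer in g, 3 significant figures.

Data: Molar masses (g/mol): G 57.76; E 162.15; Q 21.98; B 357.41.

212 g

n(G) = 103.0 / 57.76 = 1.783 mol
n(E) = 150.0 / 162.15 = 0.9251 mol
n(Q) = 23.40 / 21.98 = 1.065 mol
n/ν for G = 1.783/3 = 0.5943
n/ν for E = 0.9251/1 = 0.9251
n/ν for Q = 1.065/1 = 1.065
Smallest n/ν is G → limiting reagent.
n(B) = (1/3) × 1.783 = 0.5943 mol
mass = 0.5943 × 357.41 = 212.4 g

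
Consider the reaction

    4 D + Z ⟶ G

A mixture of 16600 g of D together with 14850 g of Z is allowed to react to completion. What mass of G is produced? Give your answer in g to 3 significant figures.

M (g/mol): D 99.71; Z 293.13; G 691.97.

n(D) = 16600 / 99.71 = 166.5 mol
n(Z) = 14850 / 293.13 = 50.66 mol
n/ν for D = 166.5/4 = 41.63
n/ν for Z = 50.66/1 = 50.66
Smallest n/ν is D → limiting reagent.
n(G) = (1/4) × 166.5 = 41.63 mol
mass = 41.63 × 691.97 = 28810 g

28800 g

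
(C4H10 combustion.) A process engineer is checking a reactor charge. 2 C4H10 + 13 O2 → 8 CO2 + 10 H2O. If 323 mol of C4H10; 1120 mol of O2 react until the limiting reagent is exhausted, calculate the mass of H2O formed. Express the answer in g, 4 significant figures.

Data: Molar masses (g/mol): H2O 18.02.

15520 g

n(C4H10) = 323.0 mol
n(O2) = 1120 mol
n/ν → C4H10: 161.5, O2: 86.15; O2 is limiting.
n(H2O) = (10/13) × 1120 = 861.5 mol
mass = 861.5 × 18.02 = 15520 g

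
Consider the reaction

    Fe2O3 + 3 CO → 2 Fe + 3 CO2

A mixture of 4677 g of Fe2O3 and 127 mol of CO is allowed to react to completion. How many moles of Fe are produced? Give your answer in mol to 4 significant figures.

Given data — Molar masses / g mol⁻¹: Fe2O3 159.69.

n(Fe2O3) = 4677 / 159.69 = 29.29 mol
n(CO) = 127.0 mol
n/ν for Fe2O3 = 29.29/1 = 29.29
n/ν for CO = 127.0/3 = 42.33
Smallest n/ν is Fe2O3 → limiting reagent.
n(Fe) = (2/1) × 29.29 = 58.58 mol

58.58 mol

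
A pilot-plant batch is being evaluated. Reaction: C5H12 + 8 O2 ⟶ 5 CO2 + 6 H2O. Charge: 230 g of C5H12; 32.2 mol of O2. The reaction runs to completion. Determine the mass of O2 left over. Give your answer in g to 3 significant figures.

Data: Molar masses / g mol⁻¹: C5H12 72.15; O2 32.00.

n(C5H12) = 230.0 / 72.15 = 3.188 mol
n(O2) = 32.20 mol
n/ν → C5H12: 3.188, O2: 4.025; C5H12 is limiting.
O2 consumed = (8/1) × 3.188 = 25.50 mol
O2 remaining = 32.20 − 25.50 = 6.700 mol
mass = 6.700 × 32.00 = 214.4 g

214 g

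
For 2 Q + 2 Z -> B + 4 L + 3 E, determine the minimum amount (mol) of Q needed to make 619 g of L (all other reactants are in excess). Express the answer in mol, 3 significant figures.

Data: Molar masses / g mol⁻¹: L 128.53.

2.41 mol

n(L) = 619 / 128.53 = 4.816 mol
n(Q) = (2/4) × 4.816 = 2.408 mol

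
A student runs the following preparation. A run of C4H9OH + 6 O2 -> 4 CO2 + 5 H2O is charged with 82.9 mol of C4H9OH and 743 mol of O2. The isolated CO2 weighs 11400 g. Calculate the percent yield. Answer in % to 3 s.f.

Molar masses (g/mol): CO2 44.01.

78.1 %

n(C4H9OH) = 82.90 mol
n(O2) = 743.0 mol
n/ν → C4H9OH: 82.90, O2: 123.8; C4H9OH is limiting.
theoretical n(CO2) = (4/1) × 82.90 = 331.6 mol → 14590 g
% yield = 11400 / 14590 × 100 = 78.14 %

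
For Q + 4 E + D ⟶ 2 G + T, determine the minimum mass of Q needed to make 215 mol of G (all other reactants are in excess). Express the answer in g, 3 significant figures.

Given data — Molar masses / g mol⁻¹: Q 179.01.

19200 g

n(G) = 215.0 mol
n(Q) = (1/2) × 215.0 = 107.5 mol
mass = 107.5 × 179.01 = 19240 g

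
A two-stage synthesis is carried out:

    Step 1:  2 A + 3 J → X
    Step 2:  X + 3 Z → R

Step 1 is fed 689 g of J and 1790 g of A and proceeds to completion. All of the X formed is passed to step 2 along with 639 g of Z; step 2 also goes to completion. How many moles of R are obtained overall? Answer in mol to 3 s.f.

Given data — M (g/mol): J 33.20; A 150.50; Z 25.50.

5.95 mol

Step 1:
n(J) = 689.0 / 33.20 = 20.75 mol
n(A) = 1790 / 150.50 = 11.89 mol
n/ν for J = 20.75/3 = 6.917
n/ν for A = 11.89/2 = 5.945
Smallest n/ν is A → limiting reagent.
n(X) produced = (1/2) × 11.89 = 5.945 mol
Step 2:
n(X) available = 5.945 mol
n(Z) = 639.0 / 25.50 = 25.06 mol
n/ν for X = 5.945/1 = 5.945
n/ν for Z = 25.06/3 = 8.353
Smallest n/ν is X → limiting reagent.
n(R) = (1/1) × 5.945 = 5.945 mol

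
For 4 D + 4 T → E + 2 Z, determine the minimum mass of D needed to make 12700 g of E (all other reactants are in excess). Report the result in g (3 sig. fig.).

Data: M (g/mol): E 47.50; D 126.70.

136000 g

n(E) = 12700 / 47.50 = 267.4 mol
n(D) = (4/1) × 267.4 = 1070 mol
mass = 1070 × 126.70 = 135600 g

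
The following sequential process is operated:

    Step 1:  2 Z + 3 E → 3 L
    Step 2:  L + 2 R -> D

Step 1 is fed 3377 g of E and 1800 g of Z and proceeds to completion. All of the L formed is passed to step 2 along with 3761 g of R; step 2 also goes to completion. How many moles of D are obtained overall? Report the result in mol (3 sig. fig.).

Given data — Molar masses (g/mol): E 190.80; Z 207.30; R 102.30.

13.0 mol

Step 1:
n(E) = 3377 / 190.80 = 17.70 mol
n(Z) = 1800 / 207.30 = 8.683 mol
n/ν → E: 5.900, Z: 4.342; Z is limiting.
n(L) produced = (3/2) × 8.683 = 13.02 mol
Step 2:
n(L) available = 13.02 mol
n(R) = 3761 / 102.30 = 36.76 mol
n/ν → L: 13.02, R: 18.38; L is limiting.
n(D) = (1/1) × 13.02 = 13.02 mol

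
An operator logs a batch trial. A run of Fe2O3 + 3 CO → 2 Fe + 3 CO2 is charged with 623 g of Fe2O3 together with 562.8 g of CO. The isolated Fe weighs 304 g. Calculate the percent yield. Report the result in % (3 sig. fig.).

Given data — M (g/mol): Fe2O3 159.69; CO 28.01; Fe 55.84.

n(Fe2O3) = 623.0 / 159.69 = 3.901 mol
n(CO) = 562.8 / 28.01 = 20.09 mol
n/ν → Fe2O3: 3.901, CO: 6.697; Fe2O3 is limiting.
theoretical n(Fe) = (2/1) × 3.901 = 7.802 mol → 435.7 g
% yield = 304 / 435.7 × 100 = 69.77 %

69.8 %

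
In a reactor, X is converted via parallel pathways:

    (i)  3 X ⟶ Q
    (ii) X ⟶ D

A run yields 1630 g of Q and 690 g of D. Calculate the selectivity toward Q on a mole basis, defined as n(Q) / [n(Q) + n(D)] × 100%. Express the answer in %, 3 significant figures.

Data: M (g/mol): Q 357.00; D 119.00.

n(Q) = 1630 / 357.00 = 4.566 mol
n(D) = 690 / 119.00 = 5.798 mol
selectivity = 4.566/(4.566+5.798) × 100 = 44.06 %

44.1 %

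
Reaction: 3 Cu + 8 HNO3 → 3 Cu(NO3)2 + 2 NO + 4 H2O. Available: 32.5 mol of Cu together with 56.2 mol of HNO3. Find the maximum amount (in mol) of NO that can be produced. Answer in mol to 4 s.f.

14.05 mol

n(Cu) = 32.50 mol
n(HNO3) = 56.20 mol
n/ν for Cu = 32.50/3 = 10.83
n/ν for HNO3 = 56.20/8 = 7.025
Smallest n/ν is HNO3 → limiting reagent.
n(NO) = (2/8) × 56.20 = 14.05 mol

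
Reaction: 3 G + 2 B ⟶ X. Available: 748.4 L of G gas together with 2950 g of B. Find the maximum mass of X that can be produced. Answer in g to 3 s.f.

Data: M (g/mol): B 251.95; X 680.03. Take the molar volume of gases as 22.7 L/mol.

n(G) = 748.4 / 22.7 = 32.97 mol
n(B) = 2950 / 251.95 = 11.71 mol
n/ν for G = 32.97/3 = 10.99
n/ν for B = 11.71/2 = 5.855
Smallest n/ν is B → limiting reagent.
n(X) = (1/2) × 11.71 = 5.855 mol
mass = 5.855 × 680.03 = 3982 g

3980 g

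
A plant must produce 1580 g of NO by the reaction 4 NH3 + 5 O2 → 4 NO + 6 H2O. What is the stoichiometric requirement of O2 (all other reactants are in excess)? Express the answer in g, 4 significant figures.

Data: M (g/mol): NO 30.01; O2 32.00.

2106 g

n(NO) = 1580 / 30.01 = 52.65 mol
n(O2) = (5/4) × 52.65 = 65.81 mol
mass = 65.81 × 32.00 = 2106 g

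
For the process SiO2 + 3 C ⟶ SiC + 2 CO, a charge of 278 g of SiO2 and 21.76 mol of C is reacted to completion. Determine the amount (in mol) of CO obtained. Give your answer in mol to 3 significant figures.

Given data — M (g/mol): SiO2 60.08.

9.25 mol

n(SiO2) = 278.0 / 60.08 = 4.627 mol
n(C) = 21.76 mol
n/ν for SiO2 = 4.627/1 = 4.627
n/ν for C = 21.76/3 = 7.253
Smallest n/ν is SiO2 → limiting reagent.
n(CO) = (2/1) × 4.627 = 9.254 mol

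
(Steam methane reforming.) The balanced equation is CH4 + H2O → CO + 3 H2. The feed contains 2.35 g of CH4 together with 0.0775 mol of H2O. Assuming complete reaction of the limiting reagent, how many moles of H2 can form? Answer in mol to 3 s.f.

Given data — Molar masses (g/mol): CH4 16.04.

n(CH4) = 2.350 / 16.04 = 0.1465 mol
n(H2O) = 0.07750 mol
n/ν for CH4 = 0.1465/1 = 0.1465
n/ν for H2O = 0.07750/1 = 0.07750
Smallest n/ν is H2O → limiting reagent.
n(H2) = (3/1) × 0.07750 = 0.2325 mol

0.233 mol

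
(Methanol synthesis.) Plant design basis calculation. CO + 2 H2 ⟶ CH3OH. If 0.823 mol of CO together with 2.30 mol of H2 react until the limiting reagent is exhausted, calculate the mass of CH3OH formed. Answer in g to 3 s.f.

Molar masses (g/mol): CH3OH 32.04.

26.4 g

n(CO) = 0.8230 mol
n(H2) = 2.300 mol
n/ν for CO = 0.8230/1 = 0.8230
n/ν for H2 = 2.300/2 = 1.150
Smallest n/ν is CO → limiting reagent.
n(CH3OH) = (1/1) × 0.8230 = 0.8230 mol
mass = 0.8230 × 32.04 = 26.37 g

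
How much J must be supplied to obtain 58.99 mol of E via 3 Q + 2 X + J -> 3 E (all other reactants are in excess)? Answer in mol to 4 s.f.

n(E) = 58.99 mol
n(J) = (1/3) × 58.99 = 19.66 mol

19.66 mol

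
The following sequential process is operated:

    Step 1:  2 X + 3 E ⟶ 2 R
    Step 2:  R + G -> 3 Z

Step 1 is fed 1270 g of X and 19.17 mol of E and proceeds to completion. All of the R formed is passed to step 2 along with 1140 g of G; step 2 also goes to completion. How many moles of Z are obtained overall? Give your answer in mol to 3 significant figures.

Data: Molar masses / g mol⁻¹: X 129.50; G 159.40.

21.5 mol

Step 1:
n(X) = 1270 / 129.50 = 9.807 mol
n(E) = 19.17 mol
n/ν for X = 9.807/2 = 4.904
n/ν for E = 19.17/3 = 6.390
Smallest n/ν is X → limiting reagent.
n(R) produced = (2/2) × 9.807 = 9.807 mol
Step 2:
n(R) available = 9.807 mol
n(G) = 1140 / 159.40 = 7.152 mol
n/ν for R = 9.807/1 = 9.807
n/ν for G = 7.152/1 = 7.152
Smallest n/ν is G → limiting reagent.
n(Z) = (3/1) × 7.152 = 21.46 mol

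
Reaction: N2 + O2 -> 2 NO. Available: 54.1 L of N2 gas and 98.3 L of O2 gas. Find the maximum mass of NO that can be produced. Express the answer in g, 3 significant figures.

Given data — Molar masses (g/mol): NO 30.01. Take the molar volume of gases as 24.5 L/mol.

133 g

n(N2) = 54.10 / 24.5 = 2.208 mol
n(O2) = 98.30 / 24.5 = 4.012 mol
n/ν for N2 = 2.208/1 = 2.208
n/ν for O2 = 4.012/1 = 4.012
Smallest n/ν is N2 → limiting reagent.
n(NO) = (2/1) × 2.208 = 4.416 mol
mass = 4.416 × 30.01 = 132.5 g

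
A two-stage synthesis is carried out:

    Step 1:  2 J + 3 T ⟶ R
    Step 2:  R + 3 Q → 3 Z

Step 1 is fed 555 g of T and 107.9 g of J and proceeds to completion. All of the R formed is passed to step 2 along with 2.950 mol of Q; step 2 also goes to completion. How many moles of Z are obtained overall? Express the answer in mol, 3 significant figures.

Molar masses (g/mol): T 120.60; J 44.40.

2.95 mol

Step 1:
n(T) = 555.0 / 120.60 = 4.602 mol
n(J) = 107.9 / 44.40 = 2.430 mol
n/ν → T: 1.534, J: 1.215; J is limiting.
n(R) produced = (1/2) × 2.430 = 1.215 mol
Step 2:
n(R) available = 1.215 mol
n(Q) = 2.950 mol
n/ν → R: 1.215, Q: 0.9833; Q is limiting.
n(Z) = (3/3) × 2.950 = 2.950 mol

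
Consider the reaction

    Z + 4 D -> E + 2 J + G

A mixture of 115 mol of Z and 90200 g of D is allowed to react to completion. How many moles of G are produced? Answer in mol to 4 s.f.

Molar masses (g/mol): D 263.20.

85.68 mol

n(Z) = 115.0 mol
n(D) = 90200 / 263.20 = 342.7 mol
n/ν → Z: 115.0, D: 85.68; D is limiting.
n(G) = (1/4) × 342.7 = 85.68 mol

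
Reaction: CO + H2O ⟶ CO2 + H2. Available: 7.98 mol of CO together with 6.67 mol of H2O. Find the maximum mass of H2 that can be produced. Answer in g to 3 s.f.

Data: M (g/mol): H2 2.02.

13.5 g

n(CO) = 7.980 mol
n(H2O) = 6.670 mol
n/ν → CO: 7.980, H2O: 6.670; H2O is limiting.
n(H2) = (1/1) × 6.670 = 6.670 mol
mass = 6.670 × 2.02 = 13.47 g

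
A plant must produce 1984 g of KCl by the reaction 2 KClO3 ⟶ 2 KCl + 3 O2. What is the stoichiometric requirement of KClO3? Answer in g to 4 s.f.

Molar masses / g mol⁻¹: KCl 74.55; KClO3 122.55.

n(KCl) = 1984 / 74.55 = 26.61 mol
n(KClO3) = (2/2) × 26.61 = 26.61 mol
mass = 26.61 × 122.55 = 3261 g

3261 g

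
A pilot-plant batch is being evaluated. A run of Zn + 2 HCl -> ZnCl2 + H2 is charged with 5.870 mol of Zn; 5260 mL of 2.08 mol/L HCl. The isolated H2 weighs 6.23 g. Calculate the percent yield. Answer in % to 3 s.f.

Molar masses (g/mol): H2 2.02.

56.4 %

n(Zn) = 5.870 mol
n(HCl) = 2.08 × 5260/1000 = 10.94 mol
n/ν for Zn = 5.870/1 = 5.870
n/ν for HCl = 10.94/2 = 5.470
Smallest n/ν is HCl → limiting reagent.
theoretical n(H2) = (1/2) × 10.94 = 5.470 mol → 11.05 g
% yield = 6.23 / 11.05 × 100 = 56.38 %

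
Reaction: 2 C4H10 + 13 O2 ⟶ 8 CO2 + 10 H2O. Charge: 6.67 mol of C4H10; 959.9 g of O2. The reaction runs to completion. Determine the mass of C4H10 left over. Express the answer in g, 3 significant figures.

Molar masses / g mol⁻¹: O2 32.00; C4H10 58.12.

119 g

n(C4H10) = 6.670 mol
n(O2) = 959.9 / 32.00 = 30.00 mol
n/ν for C4H10 = 6.670/2 = 3.335
n/ν for O2 = 30.00/13 = 2.308
Smallest n/ν is O2 → limiting reagent.
C4H10 consumed = (2/13) × 30.00 = 4.615 mol
C4H10 remaining = 6.670 − 4.615 = 2.055 mol
mass = 2.055 × 58.12 = 119.4 g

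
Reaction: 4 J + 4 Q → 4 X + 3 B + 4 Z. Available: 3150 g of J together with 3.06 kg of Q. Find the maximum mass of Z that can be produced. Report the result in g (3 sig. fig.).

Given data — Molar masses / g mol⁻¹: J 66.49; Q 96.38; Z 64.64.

2050 g

n(J) = 3150 / 66.49 = 47.38 mol
n(Q) = 3.060×1000 / 96.38 = 31.75 mol
n/ν → J: 11.85, Q: 7.938; Q is limiting.
n(Z) = (4/4) × 31.75 = 31.75 mol
mass = 31.75 × 64.64 = 2052 g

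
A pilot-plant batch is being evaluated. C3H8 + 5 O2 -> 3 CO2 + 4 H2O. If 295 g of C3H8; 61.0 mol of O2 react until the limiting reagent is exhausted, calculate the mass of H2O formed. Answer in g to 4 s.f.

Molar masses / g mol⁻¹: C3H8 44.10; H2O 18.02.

n(C3H8) = 295.0 / 44.10 = 6.689 mol
n(O2) = 61.00 mol
n/ν → C3H8: 6.689, O2: 12.20; C3H8 is limiting.
n(H2O) = (4/1) × 6.689 = 26.76 mol
mass = 26.76 × 18.02 = 482.2 g

482.2 g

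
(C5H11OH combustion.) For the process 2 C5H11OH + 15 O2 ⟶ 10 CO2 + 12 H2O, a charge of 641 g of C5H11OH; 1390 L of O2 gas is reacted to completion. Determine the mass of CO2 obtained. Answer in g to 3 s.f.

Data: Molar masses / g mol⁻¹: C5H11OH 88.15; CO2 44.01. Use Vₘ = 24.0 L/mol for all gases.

1600 g

n(C5H11OH) = 641.0 / 88.15 = 7.272 mol
n(O2) = 1390 / 24.0 = 57.92 mol
n/ν for C5H11OH = 7.272/2 = 3.636
n/ν for O2 = 57.92/15 = 3.861
Smallest n/ν is C5H11OH → limiting reagent.
n(CO2) = (10/2) × 7.272 = 36.36 mol
mass = 36.36 × 44.01 = 1600 g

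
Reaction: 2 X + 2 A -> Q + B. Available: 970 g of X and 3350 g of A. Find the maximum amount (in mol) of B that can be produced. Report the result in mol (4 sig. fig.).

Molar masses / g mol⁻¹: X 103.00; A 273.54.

4.709 mol

n(X) = 970.0 / 103.00 = 9.417 mol
n(A) = 3350 / 273.54 = 12.25 mol
n/ν for X = 9.417/2 = 4.709
n/ν for A = 12.25/2 = 6.125
Smallest n/ν is X → limiting reagent.
n(B) = (1/2) × 9.417 = 4.709 mol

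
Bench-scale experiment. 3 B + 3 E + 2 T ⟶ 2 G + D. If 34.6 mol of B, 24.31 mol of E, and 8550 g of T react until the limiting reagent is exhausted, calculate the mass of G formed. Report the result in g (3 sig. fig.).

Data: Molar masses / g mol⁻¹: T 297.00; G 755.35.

n(B) = 34.60 mol
n(E) = 24.31 mol
n(T) = 8550 / 297.00 = 28.79 mol
n/ν → B: 11.53, E: 8.103, T: 14.40; E is limiting.
n(G) = (2/3) × 24.31 = 16.21 mol
mass = 16.21 × 755.35 = 12240 g

12200 g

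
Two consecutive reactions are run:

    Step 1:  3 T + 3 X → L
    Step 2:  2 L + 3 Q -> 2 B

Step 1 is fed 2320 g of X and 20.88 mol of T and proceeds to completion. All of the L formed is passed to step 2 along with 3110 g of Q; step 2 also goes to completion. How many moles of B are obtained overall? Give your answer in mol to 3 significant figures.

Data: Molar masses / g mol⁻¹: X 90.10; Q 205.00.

6.96 mol

Step 1:
n(X) = 2320 / 90.10 = 25.75 mol
n(T) = 20.88 mol
n/ν → X: 8.583, T: 6.960; T is limiting.
n(L) produced = (1/3) × 20.88 = 6.960 mol
Step 2:
n(L) available = 6.960 mol
n(Q) = 3110 / 205.00 = 15.17 mol
n/ν → L: 3.480, Q: 5.057; L is limiting.
n(B) = (2/2) × 6.960 = 6.960 mol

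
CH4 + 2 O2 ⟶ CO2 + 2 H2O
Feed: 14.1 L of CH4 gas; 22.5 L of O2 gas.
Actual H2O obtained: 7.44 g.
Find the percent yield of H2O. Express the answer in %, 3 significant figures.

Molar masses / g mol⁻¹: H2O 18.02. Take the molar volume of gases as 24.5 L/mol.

45.0 %

n(CH4) = 14.10 / 24.5 = 0.5755 mol
n(O2) = 22.50 / 24.5 = 0.9184 mol
n/ν for CH4 = 0.5755/1 = 0.5755
n/ν for O2 = 0.9184/2 = 0.4592
Smallest n/ν is O2 → limiting reagent.
theoretical n(H2O) = (2/2) × 0.9184 = 0.9184 mol → 16.55 g
% yield = 7.44 / 16.55 × 100 = 44.95 %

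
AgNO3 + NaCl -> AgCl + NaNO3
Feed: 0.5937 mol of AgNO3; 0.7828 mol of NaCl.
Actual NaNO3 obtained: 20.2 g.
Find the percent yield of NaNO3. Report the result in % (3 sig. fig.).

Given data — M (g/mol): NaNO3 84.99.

40.0 %

n(AgNO3) = 0.5937 mol
n(NaCl) = 0.7828 mol
n/ν → AgNO3: 0.5937, NaCl: 0.7828; AgNO3 is limiting.
theoretical n(NaNO3) = (1/1) × 0.5937 = 0.5937 mol → 50.46 g
% yield = 20.2 / 50.46 × 100 = 40.03 %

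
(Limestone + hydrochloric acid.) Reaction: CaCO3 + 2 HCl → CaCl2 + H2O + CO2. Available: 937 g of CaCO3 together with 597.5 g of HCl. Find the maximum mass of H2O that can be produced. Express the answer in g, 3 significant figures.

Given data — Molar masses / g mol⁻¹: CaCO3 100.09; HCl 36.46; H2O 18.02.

n(CaCO3) = 937.0 / 100.09 = 9.362 mol
n(HCl) = 597.5 / 36.46 = 16.39 mol
n/ν for CaCO3 = 9.362/1 = 9.362
n/ν for HCl = 16.39/2 = 8.195
Smallest n/ν is HCl → limiting reagent.
n(H2O) = (1/2) × 16.39 = 8.195 mol
mass = 8.195 × 18.02 = 147.7 g

148 g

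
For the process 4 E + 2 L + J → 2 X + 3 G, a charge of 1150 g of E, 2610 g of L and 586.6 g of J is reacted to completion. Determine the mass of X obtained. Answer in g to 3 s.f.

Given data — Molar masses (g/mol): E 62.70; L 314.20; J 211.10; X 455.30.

2530 g

n(E) = 1150 / 62.70 = 18.34 mol
n(L) = 2610 / 314.20 = 8.307 mol
n(J) = 586.6 / 211.10 = 2.779 mol
n/ν for E = 18.34/4 = 4.585
n/ν for L = 8.307/2 = 4.154
n/ν for J = 2.779/1 = 2.779
Smallest n/ν is J → limiting reagent.
n(X) = (2/1) × 2.779 = 5.558 mol
mass = 5.558 × 455.30 = 2531 g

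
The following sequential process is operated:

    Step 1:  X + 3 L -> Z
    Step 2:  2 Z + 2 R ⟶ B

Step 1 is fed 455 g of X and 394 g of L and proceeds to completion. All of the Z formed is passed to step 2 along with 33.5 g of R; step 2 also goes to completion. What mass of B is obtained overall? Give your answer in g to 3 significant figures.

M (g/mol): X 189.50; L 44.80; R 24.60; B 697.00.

Step 1:
n(X) = 455.0 / 189.50 = 2.401 mol
n(L) = 394.0 / 44.80 = 8.795 mol
n/ν for X = 2.401/1 = 2.401
n/ν for L = 8.795/3 = 2.932
Smallest n/ν is X → limiting reagent.
n(Z) produced = (1/1) × 2.401 = 2.401 mol
Step 2:
n(Z) available = 2.401 mol
n(R) = 33.50 / 24.60 = 1.362 mol
n/ν for Z = 2.401/2 = 1.201
n/ν for R = 1.362/2 = 0.6810
Smallest n/ν is R → limiting reagent.
n(B) = (1/2) × 1.362 = 0.6810 mol
mass = 0.6810 × 697.00 = 474.7 g

475 g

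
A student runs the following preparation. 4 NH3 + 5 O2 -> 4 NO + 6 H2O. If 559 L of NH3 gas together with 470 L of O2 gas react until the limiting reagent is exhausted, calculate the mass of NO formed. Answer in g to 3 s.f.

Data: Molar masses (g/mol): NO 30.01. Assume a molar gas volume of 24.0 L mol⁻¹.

n(NH3) = 559.0 / 24.0 = 23.29 mol
n(O2) = 470.0 / 24.0 = 19.58 mol
n/ν → NH3: 5.823, O2: 3.916; O2 is limiting.
n(NO) = (4/5) × 19.58 = 15.66 mol
mass = 15.66 × 30.01 = 470.0 g

470 g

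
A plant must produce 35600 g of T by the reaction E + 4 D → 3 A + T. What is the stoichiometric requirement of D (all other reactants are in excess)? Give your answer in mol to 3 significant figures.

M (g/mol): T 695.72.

n(T) = 35600 / 695.72 = 51.17 mol
n(D) = (4/1) × 51.17 = 204.7 mol

205 mol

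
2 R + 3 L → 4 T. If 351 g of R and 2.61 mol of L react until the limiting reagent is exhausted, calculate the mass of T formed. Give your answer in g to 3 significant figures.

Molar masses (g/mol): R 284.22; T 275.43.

n(R) = 351.0 / 284.22 = 1.235 mol
n(L) = 2.610 mol
n/ν → R: 0.6175, L: 0.8700; R is limiting.
n(T) = (4/2) × 1.235 = 2.470 mol
mass = 2.470 × 275.43 = 680.3 g

680 g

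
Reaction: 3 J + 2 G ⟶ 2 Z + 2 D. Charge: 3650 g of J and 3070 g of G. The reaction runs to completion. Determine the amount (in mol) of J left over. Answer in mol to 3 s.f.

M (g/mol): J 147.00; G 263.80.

n(J) = 3650 / 147.00 = 24.83 mol
n(G) = 3070 / 263.80 = 11.64 mol
n/ν for J = 24.83/3 = 8.277
n/ν for G = 11.64/2 = 5.820
Smallest n/ν is G → limiting reagent.
J consumed = (3/2) × 11.64 = 17.46 mol
J remaining = 24.83 − 17.46 = 7.370 mol

7.37 mol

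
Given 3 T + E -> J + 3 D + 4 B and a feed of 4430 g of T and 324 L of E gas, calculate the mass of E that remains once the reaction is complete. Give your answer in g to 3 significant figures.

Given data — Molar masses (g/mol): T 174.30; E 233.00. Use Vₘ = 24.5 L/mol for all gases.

1110 g

n(T) = 4430 / 174.30 = 25.42 mol
n(E) = 324.0 / 24.5 = 13.22 mol
n/ν → T: 8.473, E: 13.22; T is limiting.
E consumed = (1/3) × 25.42 = 8.473 mol
E remaining = 13.22 − 8.473 = 4.747 mol
mass = 4.747 × 233.00 = 1106 g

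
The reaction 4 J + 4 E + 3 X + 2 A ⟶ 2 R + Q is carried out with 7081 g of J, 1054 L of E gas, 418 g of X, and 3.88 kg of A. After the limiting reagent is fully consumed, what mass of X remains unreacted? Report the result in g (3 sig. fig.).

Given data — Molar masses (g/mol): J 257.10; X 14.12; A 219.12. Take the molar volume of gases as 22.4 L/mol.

n(J) = 7081 / 257.10 = 27.54 mol
n(E) = 1054 / 22.4 = 47.05 mol
n(X) = 418.0 / 14.12 = 29.60 mol
n(A) = 3.880×1000 / 219.12 = 17.71 mol
n/ν for J = 27.54/4 = 6.885
n/ν for E = 47.05/4 = 11.76
n/ν for X = 29.60/3 = 9.867
n/ν for A = 17.71/2 = 8.855
Smallest n/ν is J → limiting reagent.
X consumed = (3/4) × 27.54 = 20.66 mol
X remaining = 29.60 − 20.66 = 8.940 mol
mass = 8.940 × 14.12 = 126.2 g

126 g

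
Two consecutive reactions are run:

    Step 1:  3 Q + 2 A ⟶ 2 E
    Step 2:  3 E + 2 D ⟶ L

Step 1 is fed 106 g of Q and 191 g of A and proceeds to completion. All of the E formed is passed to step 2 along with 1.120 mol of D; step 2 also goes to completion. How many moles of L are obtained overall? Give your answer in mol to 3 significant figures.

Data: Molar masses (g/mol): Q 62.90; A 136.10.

0.374 mol

Step 1:
n(Q) = 106.0 / 62.90 = 1.685 mol
n(A) = 191.0 / 136.10 = 1.403 mol
n/ν for Q = 1.685/3 = 0.5617
n/ν for A = 1.403/2 = 0.7015
Smallest n/ν is Q → limiting reagent.
n(E) produced = (2/3) × 1.685 = 1.123 mol
Step 2:
n(E) available = 1.123 mol
n(D) = 1.120 mol
n/ν for E = 1.123/3 = 0.3743
n/ν for D = 1.120/2 = 0.5600
Smallest n/ν is E → limiting reagent.
n(L) = (1/3) × 1.123 = 0.3743 mol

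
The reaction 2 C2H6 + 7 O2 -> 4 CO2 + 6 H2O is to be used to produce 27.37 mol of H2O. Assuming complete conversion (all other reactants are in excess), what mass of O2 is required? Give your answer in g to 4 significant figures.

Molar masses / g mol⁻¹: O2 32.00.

1022 g

n(H2O) = 27.37 mol
n(O2) = (7/6) × 27.37 = 31.93 mol
mass = 31.93 × 32.00 = 1022 g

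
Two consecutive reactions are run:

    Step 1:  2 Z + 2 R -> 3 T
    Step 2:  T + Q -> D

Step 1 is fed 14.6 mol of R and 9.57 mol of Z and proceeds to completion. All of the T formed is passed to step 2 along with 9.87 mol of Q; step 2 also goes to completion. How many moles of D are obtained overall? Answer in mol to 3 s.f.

9.87 mol

Step 1:
n(R) = 14.60 mol
n(Z) = 9.570 mol
n/ν → R: 7.300, Z: 4.785; Z is limiting.
n(T) produced = (3/2) × 9.570 = 14.36 mol
Step 2:
n(T) available = 14.36 mol
n(Q) = 9.870 mol
n/ν → T: 14.36, Q: 9.870; Q is limiting.
n(D) = (1/1) × 9.870 = 9.870 mol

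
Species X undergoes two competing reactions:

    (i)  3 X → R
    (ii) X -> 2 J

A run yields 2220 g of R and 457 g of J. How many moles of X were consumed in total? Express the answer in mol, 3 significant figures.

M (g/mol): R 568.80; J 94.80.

14.1 mol

n(R) = 2220 / 568.80 = 3.903 mol
n(J) = 457 / 94.80 = 4.821 mol
n(X) via (i) = (3/1)×3.903 = 11.71 mol
n(X) via (ii) = (1/2)×4.821 = 2.411 mol
total n(X) = 11.71 + 2.411 = 14.12 mol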